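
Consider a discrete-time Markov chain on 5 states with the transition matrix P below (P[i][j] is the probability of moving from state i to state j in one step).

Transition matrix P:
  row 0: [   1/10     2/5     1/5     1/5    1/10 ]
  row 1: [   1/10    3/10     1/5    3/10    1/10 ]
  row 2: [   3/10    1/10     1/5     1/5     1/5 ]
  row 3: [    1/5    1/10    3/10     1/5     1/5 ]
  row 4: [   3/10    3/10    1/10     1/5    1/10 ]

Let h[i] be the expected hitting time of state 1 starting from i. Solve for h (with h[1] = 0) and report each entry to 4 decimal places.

h = [3.7856, 0.0000, 4.9475, 5.0637, 4.0480]

First-step conditioning: h[1] = 0; for i ≠ 1, h[i] = 1 + Σ_k P[i][k]·h[k].
  h[0] = 1 + 1/10·h[0] + 1/5·h[2] + 1/5·h[3] + 1/10·h[4]
  h[2] = 1 + 3/10·h[0] + 1/5·h[2] + 1/5·h[3] + 1/5·h[4]
  h[3] = 1 + 1/5·h[0] + 3/10·h[2] + 1/5·h[3] + 1/5·h[4]
  h[4] = 1 + 3/10·h[0] + 1/10·h[2] + 1/5·h[3] + 1/10·h[4]
Solving the 4×4 linear system over states ≠ 1 gives exactly h = [2525/667, 0, 3300/667, 6755/1334, 2700/667] (h[1] = 0 is the target).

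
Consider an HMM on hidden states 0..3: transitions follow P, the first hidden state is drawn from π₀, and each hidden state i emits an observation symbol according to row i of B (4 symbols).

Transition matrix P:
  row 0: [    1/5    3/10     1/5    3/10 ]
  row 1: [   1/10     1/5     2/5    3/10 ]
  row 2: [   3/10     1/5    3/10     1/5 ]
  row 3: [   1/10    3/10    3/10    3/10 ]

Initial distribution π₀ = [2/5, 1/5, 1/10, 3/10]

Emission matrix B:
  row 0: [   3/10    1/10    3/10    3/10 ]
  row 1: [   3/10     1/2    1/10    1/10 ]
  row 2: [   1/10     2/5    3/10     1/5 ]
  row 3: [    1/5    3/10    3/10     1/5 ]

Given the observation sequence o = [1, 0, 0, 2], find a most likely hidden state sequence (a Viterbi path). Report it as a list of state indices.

path = [1, 3, 1, 2]

t=0: δ = [4.000e-02, 1.000e-01, 4.000e-02, 9.000e-02]  (obs o_0=1)
t=1: δ = [3.600e-03, 8.100e-03, 4.000e-03, 6.000e-03]  ψ = [2, 3, 1, 1]  (obs o_1=0)
t=2: δ = [3.600e-04, 5.400e-04, 3.240e-04, 4.860e-04]  ψ = [2, 3, 1, 1]  (obs o_2=0)
t=3: δ = [2.916e-05, 1.458e-05, 6.480e-05, 4.860e-05]  ψ = [2, 3, 1, 1]  (obs o_3=2)
backtrack: best end state = 2; path = [1, 3, 1, 2]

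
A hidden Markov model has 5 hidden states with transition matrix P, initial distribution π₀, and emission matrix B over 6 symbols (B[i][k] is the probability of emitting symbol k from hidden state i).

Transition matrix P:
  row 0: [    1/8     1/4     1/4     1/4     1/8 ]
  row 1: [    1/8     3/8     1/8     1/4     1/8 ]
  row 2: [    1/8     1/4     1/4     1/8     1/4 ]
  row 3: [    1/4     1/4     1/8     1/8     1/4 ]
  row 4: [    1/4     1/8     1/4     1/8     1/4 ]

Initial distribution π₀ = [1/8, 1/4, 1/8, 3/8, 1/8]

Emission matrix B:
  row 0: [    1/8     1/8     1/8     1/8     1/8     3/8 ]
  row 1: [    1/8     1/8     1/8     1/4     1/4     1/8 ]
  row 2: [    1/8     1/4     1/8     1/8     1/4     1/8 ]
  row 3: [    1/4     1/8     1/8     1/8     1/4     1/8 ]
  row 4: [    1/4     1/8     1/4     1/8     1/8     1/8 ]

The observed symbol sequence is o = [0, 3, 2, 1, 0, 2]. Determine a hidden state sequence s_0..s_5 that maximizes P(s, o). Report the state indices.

path = [3, 1, 1, 1, 3, 4]

t=0: δ = [1.562e-02, 3.125e-02, 1.562e-02, 9.375e-02, 3.125e-02]  (obs o_0=0)
t=1: δ = [2.930e-03, 5.859e-03, 1.465e-03, 1.465e-03, 2.930e-03]  ψ = [3, 3, 3, 3, 3]  (obs o_1=3)
t=2: δ = [9.155e-05, 2.747e-04, 9.155e-05, 1.831e-04, 1.831e-04]  ψ = [1, 1, 0, 1, 1]  (obs o_2=2)
t=3: δ = [5.722e-06, 1.287e-05, 1.144e-05, 8.583e-06, 5.722e-06]  ψ = [3, 1, 4, 1, 3]  (obs o_3=1)
t=4: δ = [2.682e-07, 6.035e-07, 3.576e-07, 8.047e-07, 7.153e-07]  ψ = [3, 1, 2, 1, 2]  (obs o_4=0)
t=5: δ = [2.515e-08, 2.829e-08, 2.235e-08, 1.886e-08, 5.029e-08]  ψ = [3, 1, 4, 1, 3]  (obs o_5=2)
backtrack: best end state = 4; path = [3, 1, 1, 1, 3, 4]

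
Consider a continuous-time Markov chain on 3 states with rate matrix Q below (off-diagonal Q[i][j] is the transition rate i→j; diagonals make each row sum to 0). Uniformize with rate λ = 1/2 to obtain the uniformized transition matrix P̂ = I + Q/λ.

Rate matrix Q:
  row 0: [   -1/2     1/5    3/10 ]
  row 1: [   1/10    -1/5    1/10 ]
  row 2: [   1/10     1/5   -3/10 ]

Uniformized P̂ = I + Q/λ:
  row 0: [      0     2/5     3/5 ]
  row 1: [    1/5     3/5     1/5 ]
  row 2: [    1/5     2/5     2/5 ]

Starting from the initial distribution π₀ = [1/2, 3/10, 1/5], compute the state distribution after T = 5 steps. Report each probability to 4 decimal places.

π = [0.1666, 0.4999, 0.3335]

t=0: π = [0.5000, 0.3000, 0.2000]
t=1: π = [0.1000, 0.4600, 0.4400]
t=2: π = [0.1800, 0.4920, 0.3280]
t=3: π = [0.1640, 0.4984, 0.3376]
t=4: π = [0.1672, 0.4997, 0.3331]
t=5: π = [0.1666, 0.4999, 0.3335]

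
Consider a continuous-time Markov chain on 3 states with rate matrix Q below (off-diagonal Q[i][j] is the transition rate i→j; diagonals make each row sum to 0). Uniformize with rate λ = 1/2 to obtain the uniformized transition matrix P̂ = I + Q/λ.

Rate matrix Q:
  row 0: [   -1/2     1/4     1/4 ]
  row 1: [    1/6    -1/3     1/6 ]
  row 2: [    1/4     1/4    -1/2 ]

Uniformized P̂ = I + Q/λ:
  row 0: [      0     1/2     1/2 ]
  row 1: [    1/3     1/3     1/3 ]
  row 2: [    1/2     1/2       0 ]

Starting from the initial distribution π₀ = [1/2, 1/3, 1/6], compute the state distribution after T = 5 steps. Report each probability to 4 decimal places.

t=0: π = [0.5000, 0.3333, 0.1667]
t=1: π = [0.1944, 0.4444, 0.3611]
t=2: π = [0.3287, 0.4259, 0.2454]
t=3: π = [0.2647, 0.4290, 0.3063]
t=4: π = [0.2962, 0.4285, 0.2753]
t=5: π = [0.2805, 0.4286, 0.2909]

π = [0.2805, 0.4286, 0.2909]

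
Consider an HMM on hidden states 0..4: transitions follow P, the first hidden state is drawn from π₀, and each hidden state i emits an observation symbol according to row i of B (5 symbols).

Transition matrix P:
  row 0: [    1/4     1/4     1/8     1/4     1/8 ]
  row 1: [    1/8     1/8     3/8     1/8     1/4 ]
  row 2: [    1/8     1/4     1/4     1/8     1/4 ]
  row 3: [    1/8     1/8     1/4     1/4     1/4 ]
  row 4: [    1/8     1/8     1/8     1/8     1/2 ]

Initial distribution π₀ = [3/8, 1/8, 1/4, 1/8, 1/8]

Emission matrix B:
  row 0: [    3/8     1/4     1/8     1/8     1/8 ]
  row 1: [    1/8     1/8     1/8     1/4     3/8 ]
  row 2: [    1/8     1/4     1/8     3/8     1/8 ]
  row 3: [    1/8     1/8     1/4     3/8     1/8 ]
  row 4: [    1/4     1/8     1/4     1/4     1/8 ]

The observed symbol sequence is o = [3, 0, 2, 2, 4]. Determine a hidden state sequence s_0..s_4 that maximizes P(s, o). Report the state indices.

path = [2, 4, 4, 4, 4]

t=0: δ = [4.688e-02, 3.125e-02, 9.375e-02, 4.688e-02, 3.125e-02]  (obs o_0=3)
t=1: δ = [4.395e-03, 2.930e-03, 2.930e-03, 1.465e-03, 5.859e-03]  ψ = [0, 2, 2, 0, 2]  (obs o_1=0)
t=2: δ = [1.373e-04, 1.373e-04, 1.373e-04, 2.747e-04, 7.324e-04]  ψ = [0, 0, 1, 0, 4]  (obs o_2=2)
t=3: δ = [1.144e-05, 1.144e-05, 1.144e-05, 2.289e-05, 9.155e-05]  ψ = [4, 4, 4, 4, 4]  (obs o_3=2)
t=4: δ = [1.431e-06, 4.292e-06, 1.431e-06, 1.431e-06, 5.722e-06]  ψ = [4, 4, 4, 4, 4]  (obs o_4=4)
backtrack: best end state = 4; path = [2, 4, 4, 4, 4]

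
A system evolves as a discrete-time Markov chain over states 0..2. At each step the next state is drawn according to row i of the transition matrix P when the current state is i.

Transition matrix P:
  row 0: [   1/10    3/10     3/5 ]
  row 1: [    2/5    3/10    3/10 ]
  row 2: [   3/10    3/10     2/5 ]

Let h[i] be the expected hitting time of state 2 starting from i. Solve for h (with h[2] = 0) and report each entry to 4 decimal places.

First-step conditioning: h[2] = 0; for i ≠ 2, h[i] = 1 + Σ_k P[i][k]·h[k].
  h[0] = 1 + 1/10·h[0] + 3/10·h[1]
  h[1] = 1 + 2/5·h[0] + 3/10·h[1]
Solving the 2×2 linear system over states ≠ 2 gives exactly h = [100/51, 130/51, 0] (h[2] = 0 is the target).

h = [1.9608, 2.5490, 0.0000]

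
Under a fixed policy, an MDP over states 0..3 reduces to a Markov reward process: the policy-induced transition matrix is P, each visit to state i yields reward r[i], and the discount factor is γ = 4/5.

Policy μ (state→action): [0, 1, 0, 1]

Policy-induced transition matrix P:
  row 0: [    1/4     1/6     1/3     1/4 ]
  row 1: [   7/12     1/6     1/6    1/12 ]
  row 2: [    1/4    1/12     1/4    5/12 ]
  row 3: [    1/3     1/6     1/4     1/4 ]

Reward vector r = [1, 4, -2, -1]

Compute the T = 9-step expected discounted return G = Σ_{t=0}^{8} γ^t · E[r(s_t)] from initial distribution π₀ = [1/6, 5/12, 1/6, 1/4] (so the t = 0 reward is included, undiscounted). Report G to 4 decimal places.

G = 1.7869

t=0: π = [0.1667, 0.4167, 0.1667, 0.2500], E[r] = 1.2500, γ^t·E[r] = 1.250000, running G = 1.250000
t=1: π = [0.4097, 0.1528, 0.2292, 0.2083], E[r] = 0.3542, γ^t·E[r] = 0.283333, running G = 1.533333
t=2: π = [0.3183, 0.1476, 0.2714, 0.2627], E[r] = 0.1030, γ^t·E[r] = 0.065926, running G = 1.599259
t=3: π = [0.3211, 0.1440, 0.2642, 0.2706], E[r] = 0.0982, γ^t·E[r] = 0.050272, running G = 1.649531
t=4: π = [0.3206, 0.1446, 0.2648, 0.2700], E[r] = 0.0996, γ^t·E[r] = 0.040807, running G = 1.690337
t=5: π = [0.3207, 0.1446, 0.2647, 0.2700], E[r] = 0.0998, γ^t·E[r] = 0.032701, running G = 1.723039
t=6: π = [0.3207, 0.1446, 0.2647, 0.2700], E[r] = 0.0998, γ^t·E[r] = 0.026159, running G = 1.749197
t=7: π = [0.3207, 0.1446, 0.2647, 0.2700], E[r] = 0.0998, γ^t·E[r] = 0.020927, running G = 1.770124
t=8: π = [0.3207, 0.1446, 0.2647, 0.2700], E[r] = 0.0998, γ^t·E[r] = 0.016741, running G = 1.786866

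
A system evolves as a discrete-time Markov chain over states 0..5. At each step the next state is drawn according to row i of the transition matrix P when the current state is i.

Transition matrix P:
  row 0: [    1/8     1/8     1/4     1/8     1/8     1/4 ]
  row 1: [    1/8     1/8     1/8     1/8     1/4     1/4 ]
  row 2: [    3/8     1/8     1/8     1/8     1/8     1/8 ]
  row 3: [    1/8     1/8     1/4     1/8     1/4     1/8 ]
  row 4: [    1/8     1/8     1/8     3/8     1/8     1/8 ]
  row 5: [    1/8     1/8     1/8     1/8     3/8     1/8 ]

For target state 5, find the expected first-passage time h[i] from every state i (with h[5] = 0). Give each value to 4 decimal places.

First-step conditioning: h[5] = 0; for i ≠ 5, h[i] = 1 + Σ_k P[i][k]·h[k].
  h[0] = 1 + 1/8·h[0] + 1/8·h[1] + 1/4·h[2] + 1/8·h[3] + 1/8·h[4]
  h[1] = 1 + 1/8·h[0] + 1/8·h[1] + 1/8·h[2] + 1/8·h[3] + 1/4·h[4]
  h[2] = 1 + 3/8·h[0] + 1/8·h[1] + 1/8·h[2] + 1/8·h[3] + 1/8·h[4]
  h[3] = 1 + 1/8·h[0] + 1/8·h[1] + 1/4·h[2] + 1/8·h[3] + 1/4·h[4]
  h[4] = 1 + 1/8·h[0] + 1/8·h[1] + 1/8·h[2] + 3/8·h[3] + 1/8·h[4]
Solving the 5×5 linear system over states ≠ 5 gives exactly h = [8928/1655, 8968/1655, 1984/331, 10208/1655, 2048/331, 0] (h[5] = 0 is the target).

h = [5.3946, 5.4187, 5.9940, 6.1680, 6.1873, 0.0000]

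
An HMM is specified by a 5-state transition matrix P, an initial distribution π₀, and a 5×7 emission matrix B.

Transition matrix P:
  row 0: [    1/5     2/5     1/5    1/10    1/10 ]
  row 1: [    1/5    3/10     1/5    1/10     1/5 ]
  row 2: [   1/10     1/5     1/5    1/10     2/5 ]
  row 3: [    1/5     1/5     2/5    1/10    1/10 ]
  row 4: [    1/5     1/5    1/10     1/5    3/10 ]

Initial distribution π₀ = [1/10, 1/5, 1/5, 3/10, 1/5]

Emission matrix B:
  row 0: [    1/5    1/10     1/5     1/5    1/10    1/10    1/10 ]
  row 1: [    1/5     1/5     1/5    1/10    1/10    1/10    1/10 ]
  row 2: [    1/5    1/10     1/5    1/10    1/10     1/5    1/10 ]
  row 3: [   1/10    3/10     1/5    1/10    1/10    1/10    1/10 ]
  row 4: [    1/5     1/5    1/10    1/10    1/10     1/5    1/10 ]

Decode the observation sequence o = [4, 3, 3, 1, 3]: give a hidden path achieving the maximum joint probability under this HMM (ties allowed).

t=0: δ = [1.000e-02, 2.000e-02, 2.000e-02, 3.000e-02, 2.000e-02]  (obs o_0=4)
t=1: δ = [1.200e-03, 6.000e-04, 1.200e-03, 4.000e-04, 8.000e-04]  ψ = [3, 1, 3, 4, 2]  (obs o_1=3)
t=2: δ = [4.800e-05, 4.800e-05, 2.400e-05, 1.600e-05, 4.800e-05]  ψ = [0, 0, 0, 4, 2]  (obs o_2=3)
t=3: δ = [9.600e-07, 3.840e-06, 9.600e-07, 2.880e-06, 2.880e-06]  ψ = [0, 0, 0, 4, 4]  (obs o_3=1)
t=4: δ = [1.536e-07, 1.152e-07, 1.152e-07, 5.760e-08, 8.640e-08]  ψ = [1, 1, 3, 4, 4]  (obs o_4=3)
backtrack: best end state = 0; path = [3, 0, 0, 1, 0]

path = [3, 0, 0, 1, 0]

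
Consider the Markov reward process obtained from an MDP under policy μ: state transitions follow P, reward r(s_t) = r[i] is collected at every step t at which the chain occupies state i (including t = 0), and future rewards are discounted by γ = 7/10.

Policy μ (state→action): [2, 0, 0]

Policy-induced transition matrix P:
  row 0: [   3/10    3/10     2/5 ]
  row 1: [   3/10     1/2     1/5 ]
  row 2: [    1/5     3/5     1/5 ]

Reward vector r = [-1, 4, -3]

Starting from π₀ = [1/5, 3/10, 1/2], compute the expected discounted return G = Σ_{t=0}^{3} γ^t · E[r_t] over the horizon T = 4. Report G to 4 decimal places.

G = 0.9629

t=0: π = [0.2000, 0.3000, 0.5000], E[r] = -0.5000, γ^t·E[r] = -0.500000, running G = -0.500000
t=1: π = [0.2500, 0.5100, 0.2400], E[r] = 1.0700, γ^t·E[r] = 0.749000, running G = 0.249000
t=2: π = [0.2760, 0.4740, 0.2500], E[r] = 0.8700, γ^t·E[r] = 0.426300, running G = 0.675300
t=3: π = [0.2750, 0.4698, 0.2552], E[r] = 0.8386, γ^t·E[r] = 0.287640, running G = 0.962940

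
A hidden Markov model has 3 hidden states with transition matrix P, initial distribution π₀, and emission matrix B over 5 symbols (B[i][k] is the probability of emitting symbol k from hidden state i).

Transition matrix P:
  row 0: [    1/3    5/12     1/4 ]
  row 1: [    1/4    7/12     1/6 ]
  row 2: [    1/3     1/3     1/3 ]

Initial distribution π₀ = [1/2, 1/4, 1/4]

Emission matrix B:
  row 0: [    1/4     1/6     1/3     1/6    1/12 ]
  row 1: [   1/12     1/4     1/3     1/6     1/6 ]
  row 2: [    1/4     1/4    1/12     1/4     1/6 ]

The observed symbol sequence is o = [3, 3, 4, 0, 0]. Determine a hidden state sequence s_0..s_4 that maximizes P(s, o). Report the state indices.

t=0: δ = [8.333e-02, 4.167e-02, 6.250e-02]  (obs o_0=3)
t=1: δ = [4.630e-03, 5.787e-03, 5.208e-03]  ψ = [0, 0, 0]  (obs o_1=3)
t=2: δ = [1.447e-04, 5.626e-04, 2.894e-04]  ψ = [2, 1, 2]  (obs o_2=4)
t=3: δ = [3.516e-05, 2.735e-05, 2.411e-05]  ψ = [1, 1, 2]  (obs o_3=0)
t=4: δ = [2.930e-06, 1.330e-06, 2.198e-06]  ψ = [0, 1, 0]  (obs o_4=0)
backtrack: best end state = 0; path = [0, 1, 1, 0, 0]

path = [0, 1, 1, 0, 0]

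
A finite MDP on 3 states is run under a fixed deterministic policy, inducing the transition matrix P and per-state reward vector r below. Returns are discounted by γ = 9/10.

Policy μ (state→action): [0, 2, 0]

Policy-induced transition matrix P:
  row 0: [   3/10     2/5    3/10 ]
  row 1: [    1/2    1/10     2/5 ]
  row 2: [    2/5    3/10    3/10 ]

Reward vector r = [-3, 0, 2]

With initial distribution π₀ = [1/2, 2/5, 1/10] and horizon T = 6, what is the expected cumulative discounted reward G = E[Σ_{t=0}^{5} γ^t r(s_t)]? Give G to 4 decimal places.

t=0: π = [0.5000, 0.4000, 0.1000], E[r] = -1.3000, γ^t·E[r] = -1.300000, running G = -1.300000
t=1: π = [0.3900, 0.2700, 0.3400], E[r] = -0.4900, γ^t·E[r] = -0.441000, running G = -1.741000
t=2: π = [0.3880, 0.2850, 0.3270], E[r] = -0.5100, γ^t·E[r] = -0.413100, running G = -2.154100
t=3: π = [0.3897, 0.2818, 0.3285], E[r] = -0.5121, γ^t·E[r] = -0.373321, running G = -2.527421
t=4: π = [0.3892, 0.2826, 0.3282], E[r] = -0.5113, γ^t·E[r] = -0.335444, running G = -2.862865
t=5: π = [0.3893, 0.2824, 0.3283], E[r] = -0.5115, γ^t·E[r] = -0.302034, running G = -3.164900

G = -3.1649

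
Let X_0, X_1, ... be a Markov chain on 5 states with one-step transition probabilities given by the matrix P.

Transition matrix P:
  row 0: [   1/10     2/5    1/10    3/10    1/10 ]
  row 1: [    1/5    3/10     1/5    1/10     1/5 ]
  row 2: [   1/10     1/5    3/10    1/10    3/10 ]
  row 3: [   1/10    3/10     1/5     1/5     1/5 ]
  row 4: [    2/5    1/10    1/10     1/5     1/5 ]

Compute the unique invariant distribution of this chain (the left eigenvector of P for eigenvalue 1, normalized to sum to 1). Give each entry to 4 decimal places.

π = [0.1859, 0.2608, 0.1794, 0.1746, 0.1994]

Balance equations π_j = Σ_i π_i·P[i][j]:
  π_0 = 1/10·π_0 + 1/5·π_1 + 1/10·π_2 + 1/10·π_3 + 2/5·π_4
  π_1 = 2/5·π_0 + 3/10·π_1 + 1/5·π_2 + 3/10·π_3 + 1/10·π_4
  π_2 = 1/10·π_0 + 1/5·π_1 + 3/10·π_2 + 1/5·π_3 + 1/10·π_4
  π_3 = 3/10·π_0 + 1/10·π_1 + 1/10·π_2 + 1/5·π_3 + 1/5·π_4
  normalize: π_0 + π_1 + π_2 + π_3 + π_4 = 1
Solving the linear system gives exactly π = [345/1856, 121/464, 333/1856, 81/464, 185/928].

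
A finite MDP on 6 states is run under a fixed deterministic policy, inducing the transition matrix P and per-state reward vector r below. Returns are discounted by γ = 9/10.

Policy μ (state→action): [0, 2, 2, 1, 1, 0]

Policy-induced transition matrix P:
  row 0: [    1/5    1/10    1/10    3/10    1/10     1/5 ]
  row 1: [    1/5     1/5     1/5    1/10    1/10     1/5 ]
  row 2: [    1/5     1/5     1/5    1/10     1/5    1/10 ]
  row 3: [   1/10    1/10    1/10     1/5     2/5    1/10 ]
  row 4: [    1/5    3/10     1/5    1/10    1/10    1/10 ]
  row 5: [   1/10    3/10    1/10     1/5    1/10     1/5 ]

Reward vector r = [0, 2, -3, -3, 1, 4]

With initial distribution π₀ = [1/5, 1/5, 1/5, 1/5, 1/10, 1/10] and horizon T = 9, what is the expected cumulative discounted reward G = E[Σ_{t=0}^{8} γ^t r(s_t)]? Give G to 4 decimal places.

t=0: π = [0.2000, 0.2000, 0.2000, 0.2000, 0.1000, 0.1000], E[r] = -0.3000, γ^t·E[r] = -0.300000, running G = -0.300000
t=1: π = [0.1700, 0.1800, 0.1500, 0.1700, 0.1800, 0.1500], E[r] = 0.1800, γ^t·E[r] = 0.162000, running G = -0.138000
t=2: π = [0.1680, 0.1990, 0.1510, 0.1660, 0.1660, 0.1500], E[r] = 0.2130, γ^t·E[r] = 0.172530, running G = 0.034530
t=3: π = [0.1684, 0.1982, 0.1516, 0.1652, 0.1649, 0.1517], E[r] = 0.2177, γ^t·E[r] = 0.158703, running G = 0.193233
t=4: π = [0.1683, 0.1983, 0.1515, 0.1654, 0.1647, 0.1518], E[r] = 0.2181, γ^t·E[r] = 0.143109, running G = 0.336342
t=5: π = [0.1683, 0.1983, 0.1514, 0.1654, 0.1648, 0.1518], E[r] = 0.2182, γ^t·E[r] = 0.128854, running G = 0.465196
t=6: π = [0.1683, 0.1983, 0.1514, 0.1654, 0.1648, 0.1518], E[r] = 0.2182, γ^t·E[r] = 0.115975, running G = 0.581171
t=7: π = [0.1683, 0.1983, 0.1515, 0.1654, 0.1648, 0.1518], E[r] = 0.2182, γ^t·E[r] = 0.104378, running G = 0.685549
t=8: π = [0.1683, 0.1983, 0.1515, 0.1654, 0.1648, 0.1518], E[r] = 0.2182, γ^t·E[r] = 0.093941, running G = 0.779490

G = 0.7795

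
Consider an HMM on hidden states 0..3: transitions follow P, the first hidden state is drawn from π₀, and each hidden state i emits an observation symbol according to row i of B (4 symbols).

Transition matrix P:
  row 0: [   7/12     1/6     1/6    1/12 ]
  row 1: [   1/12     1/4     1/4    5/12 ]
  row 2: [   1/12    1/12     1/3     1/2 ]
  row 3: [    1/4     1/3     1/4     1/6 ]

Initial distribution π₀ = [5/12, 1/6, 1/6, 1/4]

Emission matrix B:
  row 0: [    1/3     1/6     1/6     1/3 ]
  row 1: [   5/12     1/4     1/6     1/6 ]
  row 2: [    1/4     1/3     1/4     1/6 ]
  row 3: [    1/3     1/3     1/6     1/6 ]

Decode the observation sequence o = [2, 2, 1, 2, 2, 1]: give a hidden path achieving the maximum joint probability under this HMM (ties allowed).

t=0: δ = [6.944e-02, 2.778e-02, 4.167e-02, 4.167e-02]  (obs o_0=2)
t=1: δ = [6.752e-03, 2.315e-03, 3.472e-03, 3.472e-03]  ψ = [0, 3, 2, 2]  (obs o_1=2)
t=2: δ = [6.564e-04, 2.894e-04, 3.858e-04, 5.787e-04]  ψ = [0, 3, 2, 2]  (obs o_2=1)
t=3: δ = [6.382e-05, 3.215e-05, 3.617e-05, 3.215e-05]  ψ = [0, 3, 3, 2]  (obs o_3=2)
t=4: δ = [6.204e-06, 1.786e-06, 3.014e-06, 3.014e-06]  ψ = [0, 3, 2, 2]  (obs o_4=2)
t=5: δ = [6.032e-07, 2.585e-07, 3.447e-07, 5.023e-07]  ψ = [0, 0, 0, 2]  (obs o_5=1)
backtrack: best end state = 0; path = [0, 0, 0, 0, 0, 0]

path = [0, 0, 0, 0, 0, 0]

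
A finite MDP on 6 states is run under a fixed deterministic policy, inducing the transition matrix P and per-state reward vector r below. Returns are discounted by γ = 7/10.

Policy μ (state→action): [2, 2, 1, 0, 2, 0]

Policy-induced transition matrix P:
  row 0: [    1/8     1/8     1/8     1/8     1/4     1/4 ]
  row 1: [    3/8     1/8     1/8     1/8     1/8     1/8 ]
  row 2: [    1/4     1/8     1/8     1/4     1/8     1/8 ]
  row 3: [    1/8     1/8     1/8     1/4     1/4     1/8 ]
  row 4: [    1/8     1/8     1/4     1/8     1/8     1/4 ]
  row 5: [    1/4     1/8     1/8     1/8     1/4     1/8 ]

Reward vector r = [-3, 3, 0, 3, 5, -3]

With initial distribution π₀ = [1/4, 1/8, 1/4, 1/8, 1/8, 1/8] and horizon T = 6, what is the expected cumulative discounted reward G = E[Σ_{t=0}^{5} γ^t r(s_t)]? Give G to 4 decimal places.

t=0: π = [0.2500, 0.1250, 0.2500, 0.1250, 0.1250, 0.1250], E[r] = 0.2500, γ^t·E[r] = 0.250000, running G = 0.250000
t=1: π = [0.2031, 0.1250, 0.1406, 0.1719, 0.1875, 0.1719], E[r] = 0.7031, γ^t·E[r] = 0.492188, running G = 0.742188
t=2: π = [0.1953, 0.1250, 0.1484, 0.1641, 0.1934, 0.1738], E[r] = 0.7266, γ^t·E[r] = 0.356016, running G = 1.098203
t=3: π = [0.1965, 0.1250, 0.1492, 0.1641, 0.1917, 0.1736], E[r] = 0.7151, γ^t·E[r] = 0.245275, running G = 1.343478
t=4: π = [0.1966, 0.1250, 0.1490, 0.1642, 0.1918, 0.1735], E[r] = 0.7160, γ^t·E[r] = 0.171905, running G = 1.515383
t=5: π = [0.1966, 0.1250, 0.1490, 0.1641, 0.1918, 0.1735], E[r] = 0.7160, γ^t·E[r] = 0.120341, running G = 1.635725

G = 1.6357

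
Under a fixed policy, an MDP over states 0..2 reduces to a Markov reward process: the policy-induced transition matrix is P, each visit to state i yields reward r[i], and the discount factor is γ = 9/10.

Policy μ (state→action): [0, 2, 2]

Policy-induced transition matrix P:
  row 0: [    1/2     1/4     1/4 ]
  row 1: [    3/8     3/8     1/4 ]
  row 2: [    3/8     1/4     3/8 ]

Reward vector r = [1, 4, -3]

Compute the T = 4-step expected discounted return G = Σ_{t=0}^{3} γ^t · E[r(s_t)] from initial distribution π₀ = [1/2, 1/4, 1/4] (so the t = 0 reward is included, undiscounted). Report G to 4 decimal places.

t=0: π = [0.5000, 0.2500, 0.2500], E[r] = 0.7500, γ^t·E[r] = 0.750000, running G = 0.750000
t=1: π = [0.4375, 0.2813, 0.2813], E[r] = 0.7188, γ^t·E[r] = 0.646875, running G = 1.396875
t=2: π = [0.4297, 0.2852, 0.2852], E[r] = 0.7148, γ^t·E[r] = 0.579023, running G = 1.975898
t=3: π = [0.4287, 0.2856, 0.2856], E[r] = 0.7144, γ^t·E[r] = 0.520765, running G = 2.496664

G = 2.4967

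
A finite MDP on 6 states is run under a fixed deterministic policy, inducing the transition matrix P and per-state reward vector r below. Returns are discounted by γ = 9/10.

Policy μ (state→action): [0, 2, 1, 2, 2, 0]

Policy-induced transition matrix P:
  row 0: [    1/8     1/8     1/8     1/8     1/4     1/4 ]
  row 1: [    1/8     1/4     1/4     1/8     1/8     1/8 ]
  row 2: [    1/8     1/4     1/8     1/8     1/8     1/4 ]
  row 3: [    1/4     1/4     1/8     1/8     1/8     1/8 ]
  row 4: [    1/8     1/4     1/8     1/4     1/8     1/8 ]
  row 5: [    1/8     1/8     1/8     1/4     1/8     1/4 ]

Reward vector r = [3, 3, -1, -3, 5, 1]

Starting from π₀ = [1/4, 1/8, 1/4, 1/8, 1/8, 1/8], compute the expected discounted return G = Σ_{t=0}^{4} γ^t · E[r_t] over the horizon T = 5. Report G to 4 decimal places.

G = 5.3857

t=0: π = [0.2500, 0.1250, 0.2500, 0.1250, 0.1250, 0.1250], E[r] = 1.2500, γ^t·E[r] = 1.250000, running G = 1.250000
t=1: π = [0.1406, 0.2031, 0.1406, 0.1563, 0.1563, 0.2031], E[r] = 1.4063, γ^t·E[r] = 1.265625, running G = 2.515625
t=2: π = [0.1445, 0.2070, 0.1504, 0.1699, 0.1426, 0.1855], E[r] = 1.2930, γ^t·E[r] = 1.047305, running G = 3.562930
t=3: π = [0.1462, 0.2087, 0.1509, 0.1660, 0.1431, 0.1851], E[r] = 1.3164, γ^t·E[r] = 0.959660, running G = 4.522590
t=4: π = [0.1458, 0.2086, 0.1511, 0.1660, 0.1433, 0.1853], E[r] = 1.3156, γ^t·E[r] = 0.863134, running G = 5.385723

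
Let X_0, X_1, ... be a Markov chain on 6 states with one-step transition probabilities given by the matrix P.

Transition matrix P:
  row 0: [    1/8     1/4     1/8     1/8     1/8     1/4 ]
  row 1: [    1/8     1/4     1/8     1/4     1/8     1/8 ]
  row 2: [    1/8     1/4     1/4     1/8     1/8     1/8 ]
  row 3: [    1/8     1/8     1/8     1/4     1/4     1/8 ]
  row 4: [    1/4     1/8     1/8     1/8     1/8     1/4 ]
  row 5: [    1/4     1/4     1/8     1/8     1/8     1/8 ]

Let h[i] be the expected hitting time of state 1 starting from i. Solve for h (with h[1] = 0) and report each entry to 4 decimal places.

First-step conditioning: h[1] = 0; for i ≠ 1, h[i] = 1 + Σ_k P[i][k]·h[k].
  h[0] = 1 + 1/8·h[0] + 1/8·h[2] + 1/8·h[3] + 1/8·h[4] + 1/4·h[5]
  h[2] = 1 + 1/8·h[0] + 1/4·h[2] + 1/8·h[3] + 1/8·h[4] + 1/8·h[5]
  h[3] = 1 + 1/8·h[0] + 1/8·h[2] + 1/4·h[3] + 1/4·h[4] + 1/8·h[5]
  h[4] = 1 + 1/4·h[0] + 1/8·h[2] + 1/8·h[3] + 1/8·h[4] + 1/4·h[5]
  h[5] = 1 + 1/4·h[0] + 1/8·h[2] + 1/8·h[3] + 1/8·h[4] + 1/8·h[5]
Solving the 5×5 linear system over states ≠ 1 gives exactly h = [14/3, 0, 14/3, 65/12, 21/4, 14/3] (h[1] = 0 is the target).

h = [4.6667, 0.0000, 4.6667, 5.4167, 5.2500, 4.6667]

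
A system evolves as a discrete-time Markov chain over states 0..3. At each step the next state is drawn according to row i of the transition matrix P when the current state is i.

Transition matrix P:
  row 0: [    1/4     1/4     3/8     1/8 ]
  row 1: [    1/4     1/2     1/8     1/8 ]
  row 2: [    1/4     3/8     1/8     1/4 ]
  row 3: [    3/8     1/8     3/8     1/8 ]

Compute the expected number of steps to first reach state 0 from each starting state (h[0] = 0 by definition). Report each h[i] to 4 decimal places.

First-step conditioning: h[0] = 0; for i ≠ 0, h[i] = 1 + Σ_k P[i][k]·h[k].
  h[1] = 1 + 1/2·h[1] + 1/8·h[2] + 1/8·h[3]
  h[2] = 1 + 3/8·h[1] + 1/8·h[2] + 1/4·h[3]
  h[3] = 1 + 1/8·h[1] + 3/8·h[2] + 1/8·h[3]
Solving the 3×3 linear system over states ≠ 0 gives exactly h = [0, 496/133, 488/133, 432/133] (h[0] = 0 is the target).

h = [0.0000, 3.7293, 3.6692, 3.2481]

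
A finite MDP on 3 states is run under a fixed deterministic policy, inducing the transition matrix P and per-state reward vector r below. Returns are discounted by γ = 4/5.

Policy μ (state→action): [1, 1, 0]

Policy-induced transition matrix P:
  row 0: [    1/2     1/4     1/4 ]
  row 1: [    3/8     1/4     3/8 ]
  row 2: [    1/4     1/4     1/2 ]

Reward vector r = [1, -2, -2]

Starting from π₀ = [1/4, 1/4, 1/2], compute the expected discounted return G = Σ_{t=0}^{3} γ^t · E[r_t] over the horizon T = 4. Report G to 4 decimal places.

t=0: π = [0.2500, 0.2500, 0.5000], E[r] = -1.2500, γ^t·E[r] = -1.250000, running G = -1.250000
t=1: π = [0.3438, 0.2500, 0.4063], E[r] = -0.9688, γ^t·E[r] = -0.775000, running G = -2.025000
t=2: π = [0.3672, 0.2500, 0.3828], E[r] = -0.8984, γ^t·E[r] = -0.575000, running G = -2.600000
t=3: π = [0.3730, 0.2500, 0.3770], E[r] = -0.8809, γ^t·E[r] = -0.451000, running G = -3.051000

G = -3.0510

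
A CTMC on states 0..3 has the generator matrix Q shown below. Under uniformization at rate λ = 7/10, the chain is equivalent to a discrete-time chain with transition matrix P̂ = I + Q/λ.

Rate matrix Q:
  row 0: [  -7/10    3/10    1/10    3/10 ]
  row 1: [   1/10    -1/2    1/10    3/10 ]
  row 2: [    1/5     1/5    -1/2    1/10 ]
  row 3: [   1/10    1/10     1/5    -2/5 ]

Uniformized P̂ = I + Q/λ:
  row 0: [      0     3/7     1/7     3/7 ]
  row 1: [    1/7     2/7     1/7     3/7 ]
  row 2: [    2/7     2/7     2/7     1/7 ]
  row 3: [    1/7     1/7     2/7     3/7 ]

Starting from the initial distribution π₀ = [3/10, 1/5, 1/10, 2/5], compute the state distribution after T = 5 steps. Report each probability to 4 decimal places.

t=0: π = [0.3000, 0.2000, 0.1000, 0.4000]
t=1: π = [0.1143, 0.2714, 0.2143, 0.4000]
t=2: π = [0.1571, 0.2449, 0.2306, 0.3673]
t=3: π = [0.1534, 0.2557, 0.2283, 0.3627]
t=4: π = [0.1536, 0.2558, 0.2273, 0.3633]
t=5: π = [0.1534, 0.2557, 0.2272, 0.3636]

π = [0.1534, 0.2557, 0.2272, 0.3636]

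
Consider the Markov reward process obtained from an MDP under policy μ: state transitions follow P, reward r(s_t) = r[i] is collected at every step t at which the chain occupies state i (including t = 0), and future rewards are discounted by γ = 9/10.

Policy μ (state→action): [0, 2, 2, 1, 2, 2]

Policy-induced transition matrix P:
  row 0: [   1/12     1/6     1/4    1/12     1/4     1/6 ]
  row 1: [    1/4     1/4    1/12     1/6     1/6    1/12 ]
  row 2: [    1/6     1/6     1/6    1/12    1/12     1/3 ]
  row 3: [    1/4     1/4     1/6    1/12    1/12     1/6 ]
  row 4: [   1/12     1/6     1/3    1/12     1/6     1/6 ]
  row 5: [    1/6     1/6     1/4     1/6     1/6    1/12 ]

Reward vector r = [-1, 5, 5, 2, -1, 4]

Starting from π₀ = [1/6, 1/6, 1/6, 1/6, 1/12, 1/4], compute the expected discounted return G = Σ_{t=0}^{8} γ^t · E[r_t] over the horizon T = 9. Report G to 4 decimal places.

G = 15.8921

t=0: π = [0.1667, 0.1667, 0.1667, 0.1667, 0.0833, 0.2500], E[r] = 2.7500, γ^t·E[r] = 2.750000, running G = 2.750000
t=1: π = [0.1736, 0.1944, 0.2014, 0.1181, 0.1528, 0.1597], E[r] = 2.5278, γ^t·E[r] = 2.275000, running G = 5.025000
t=2: π = [0.1655, 0.1927, 0.2037, 0.1128, 0.1545, 0.1707], E[r] = 2.5706, γ^t·E[r] = 2.082188, running G = 7.107188
t=3: π = [0.1655, 0.1921, 0.2044, 0.1136, 0.1541, 0.1703], E[r] = 2.5716, γ^t·E[r] = 1.874672, running G = 8.981859
t=4: π = [0.1655, 0.1921, 0.2043, 0.1135, 0.1540, 0.1705], E[r] = 2.5720, γ^t·E[r] = 1.687505, running G = 10.669365
t=5: π = [0.1655, 0.1921, 0.2043, 0.1136, 0.1540, 0.1705], E[r] = 2.5719, γ^t·E[r] = 1.518681, running G = 12.188045
t=6: π = [0.1655, 0.1921, 0.2043, 0.1136, 0.1540, 0.1705], E[r] = 2.5719, γ^t·E[r] = 1.366821, running G = 13.554867
t=7: π = [0.1655, 0.1921, 0.2043, 0.1136, 0.1540, 0.1705], E[r] = 2.5719, γ^t·E[r] = 1.230138, running G = 14.785005
t=8: π = [0.1655, 0.1921, 0.2043, 0.1136, 0.1540, 0.1705], E[r] = 2.5719, γ^t·E[r] = 1.107125, running G = 15.892130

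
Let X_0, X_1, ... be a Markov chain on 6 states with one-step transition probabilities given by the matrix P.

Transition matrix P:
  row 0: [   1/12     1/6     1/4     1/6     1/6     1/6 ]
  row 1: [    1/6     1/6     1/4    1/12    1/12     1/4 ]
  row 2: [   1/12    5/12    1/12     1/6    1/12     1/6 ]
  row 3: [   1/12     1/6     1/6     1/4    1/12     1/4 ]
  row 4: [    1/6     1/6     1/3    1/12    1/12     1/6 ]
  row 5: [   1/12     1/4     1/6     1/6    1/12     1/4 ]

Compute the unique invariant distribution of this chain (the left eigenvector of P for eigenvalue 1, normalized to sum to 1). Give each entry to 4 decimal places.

π = [0.1105, 0.2334, 0.1945, 0.1522, 0.0925, 0.2169]

Balance equations π_j = Σ_i π_i·P[i][j]:
  π_0 = 1/12·π_0 + 1/6·π_1 + 1/12·π_2 + 1/12·π_3 + 1/6·π_4 + 1/12·π_5
  π_1 = 1/6·π_0 + 1/6·π_1 + 5/12·π_2 + 1/6·π_3 + 1/6·π_4 + 1/4·π_5
  π_2 = 1/4·π_0 + 1/4·π_1 + 1/12·π_2 + 1/6·π_3 + 1/3·π_4 + 1/6·π_5
  π_3 = 1/6·π_0 + 1/12·π_1 + 1/6·π_2 + 1/4·π_3 + 1/12·π_4 + 1/6·π_5
  π_4 = 1/6·π_0 + 1/12·π_1 + 1/12·π_2 + 1/12·π_3 + 1/12·π_4 + 1/12·π_5
  normalize: π_0 + π_1 + π_2 + π_3 + π_4 + π_5 = 1
Solving the linear system gives exactly π = [2899/26237, 6123/26237, 5104/26237, 3993/26237, 2428/26237, 5690/26237].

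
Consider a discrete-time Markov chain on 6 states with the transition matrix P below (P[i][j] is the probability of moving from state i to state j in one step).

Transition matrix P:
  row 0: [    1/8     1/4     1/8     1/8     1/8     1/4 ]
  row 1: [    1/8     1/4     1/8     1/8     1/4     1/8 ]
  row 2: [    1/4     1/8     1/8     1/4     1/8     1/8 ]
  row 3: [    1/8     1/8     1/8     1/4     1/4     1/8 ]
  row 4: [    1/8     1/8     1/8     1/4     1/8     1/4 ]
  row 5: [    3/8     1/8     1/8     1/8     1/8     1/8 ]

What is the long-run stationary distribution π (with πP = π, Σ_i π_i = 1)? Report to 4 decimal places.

Balance equations π_j = Σ_i π_i·P[i][j]:
  π_0 = 1/8·π_0 + 1/8·π_1 + 1/4·π_2 + 1/8·π_3 + 1/8·π_4 + 3/8·π_5
  π_1 = 1/4·π_0 + 1/4·π_1 + 1/8·π_2 + 1/8·π_3 + 1/8·π_4 + 1/8·π_5
  π_2 = 1/8·π_0 + 1/8·π_1 + 1/8·π_2 + 1/8·π_3 + 1/8·π_4 + 1/8·π_5
  π_3 = 1/8·π_0 + 1/8·π_1 + 1/4·π_2 + 1/4·π_3 + 1/4·π_4 + 1/8·π_5
  π_4 = 1/8·π_0 + 1/4·π_1 + 1/8·π_2 + 1/4·π_3 + 1/8·π_4 + 1/8·π_5
  normalize: π_0 + π_1 + π_2 + π_3 + π_4 + π_5 = 1
Solving the linear system gives exactly π = [831/4544, 5375/31808, 1/8, 5881/31808, 769/4544, 12/71].

π = [0.1829, 0.1690, 0.1250, 0.1849, 0.1692, 0.1690]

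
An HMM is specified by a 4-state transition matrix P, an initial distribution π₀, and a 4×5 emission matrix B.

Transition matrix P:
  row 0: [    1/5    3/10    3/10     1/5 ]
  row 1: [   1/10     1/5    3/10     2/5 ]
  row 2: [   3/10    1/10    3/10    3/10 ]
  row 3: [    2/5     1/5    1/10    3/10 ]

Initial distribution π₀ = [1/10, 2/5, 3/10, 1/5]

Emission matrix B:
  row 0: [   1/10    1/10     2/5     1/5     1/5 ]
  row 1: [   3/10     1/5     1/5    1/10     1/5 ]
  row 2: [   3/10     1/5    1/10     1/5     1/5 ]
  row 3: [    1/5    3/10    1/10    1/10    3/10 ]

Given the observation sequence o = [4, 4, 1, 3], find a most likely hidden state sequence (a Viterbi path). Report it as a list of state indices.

t=0: δ = [2.000e-02, 8.000e-02, 6.000e-02, 6.000e-02]  (obs o_0=4)
t=1: δ = [4.800e-03, 3.200e-03, 4.800e-03, 9.600e-03]  ψ = [3, 1, 1, 1]  (obs o_1=4)
t=2: δ = [3.840e-04, 3.840e-04, 2.880e-04, 8.640e-04]  ψ = [3, 3, 0, 3]  (obs o_2=1)
t=3: δ = [6.912e-05, 1.728e-05, 2.304e-05, 2.592e-05]  ψ = [3, 3, 0, 3]  (obs o_3=3)
backtrack: best end state = 0; path = [1, 3, 3, 0]

path = [1, 3, 3, 0]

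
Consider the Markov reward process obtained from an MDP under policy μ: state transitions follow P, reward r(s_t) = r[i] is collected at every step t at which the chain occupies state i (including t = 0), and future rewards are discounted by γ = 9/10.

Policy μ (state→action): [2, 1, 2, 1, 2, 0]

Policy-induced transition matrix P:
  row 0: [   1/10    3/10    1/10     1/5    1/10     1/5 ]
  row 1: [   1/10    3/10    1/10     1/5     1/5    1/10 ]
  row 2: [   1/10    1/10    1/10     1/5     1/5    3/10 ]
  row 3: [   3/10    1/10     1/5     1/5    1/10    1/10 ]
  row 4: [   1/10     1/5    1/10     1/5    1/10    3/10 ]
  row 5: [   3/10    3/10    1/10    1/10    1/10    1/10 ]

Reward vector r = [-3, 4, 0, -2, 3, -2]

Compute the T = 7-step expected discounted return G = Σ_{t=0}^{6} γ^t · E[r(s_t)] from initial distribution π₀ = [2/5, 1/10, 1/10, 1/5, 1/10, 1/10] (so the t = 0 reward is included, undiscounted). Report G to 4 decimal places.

t=0: π = [0.4000, 0.1000, 0.1000, 0.2000, 0.1000, 0.1000], E[r] = -1.1000, γ^t·E[r] = -1.100000, running G = -1.100000
t=1: π = [0.1600, 0.2300, 0.1200, 0.1900, 0.1200, 0.1800], E[r] = 0.0600, γ^t·E[r] = 0.054000, running G = -1.046000
t=2: π = [0.1740, 0.2260, 0.1190, 0.1820, 0.1350, 0.1640], E[r] = 0.0950, γ^t·E[r] = 0.076950, running G = -0.969050
t=3: π = [0.1692, 0.2263, 0.1182, 0.1836, 0.1345, 0.1682], E[r] = 0.0975, γ^t·E[r] = 0.071078, running G = -0.897973
t=4: π = [0.1704, 0.2262, 0.1184, 0.1832, 0.1345, 0.1675], E[r] = 0.0958, γ^t·E[r] = 0.062822, running G = -0.835151
t=5: π = [0.1701, 0.2262, 0.1183, 0.1833, 0.1345, 0.1676], E[r] = 0.0963, γ^t·E[r] = 0.056844, running G = -0.778307
t=6: π = [0.1702, 0.2262, 0.1183, 0.1832, 0.1345, 0.1676], E[r] = 0.0962, γ^t·E[r] = 0.051126, running G = -0.727181

G = -0.7272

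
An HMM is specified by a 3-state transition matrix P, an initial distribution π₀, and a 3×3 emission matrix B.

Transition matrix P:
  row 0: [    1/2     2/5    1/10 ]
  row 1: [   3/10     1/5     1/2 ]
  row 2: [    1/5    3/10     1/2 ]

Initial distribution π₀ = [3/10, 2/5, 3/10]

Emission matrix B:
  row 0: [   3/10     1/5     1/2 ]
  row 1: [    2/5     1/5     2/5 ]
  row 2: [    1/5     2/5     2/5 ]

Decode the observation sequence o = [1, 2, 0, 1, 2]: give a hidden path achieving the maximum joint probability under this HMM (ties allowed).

t=0: δ = [6.000e-02, 8.000e-02, 1.200e-01]  (obs o_0=1)
t=1: δ = [1.500e-02, 1.440e-02, 2.400e-02]  ψ = [0, 2, 2]  (obs o_1=2)
t=2: δ = [2.250e-03, 2.880e-03, 2.400e-03]  ψ = [0, 2, 2]  (obs o_2=0)
t=3: δ = [2.250e-04, 1.800e-04, 5.760e-04]  ψ = [0, 0, 1]  (obs o_3=1)
t=4: δ = [5.760e-05, 6.912e-05, 1.152e-04]  ψ = [2, 2, 2]  (obs o_4=2)
backtrack: best end state = 2; path = [2, 2, 1, 2, 2]

path = [2, 2, 1, 2, 2]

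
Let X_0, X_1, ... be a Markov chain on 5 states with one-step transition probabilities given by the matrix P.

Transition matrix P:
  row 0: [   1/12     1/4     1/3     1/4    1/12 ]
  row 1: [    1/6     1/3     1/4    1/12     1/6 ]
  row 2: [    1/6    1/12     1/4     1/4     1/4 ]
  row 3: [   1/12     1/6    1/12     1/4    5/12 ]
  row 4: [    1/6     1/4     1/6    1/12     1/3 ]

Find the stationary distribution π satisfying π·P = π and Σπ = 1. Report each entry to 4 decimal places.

Balance equations π_j = Σ_i π_i·P[i][j]:
  π_0 = 1/12·π_0 + 1/6·π_1 + 1/6·π_2 + 1/12·π_3 + 1/6·π_4
  π_1 = 1/4·π_0 + 1/3·π_1 + 1/12·π_2 + 1/6·π_3 + 1/4·π_4
  π_2 = 1/3·π_0 + 1/4·π_1 + 1/4·π_2 + 1/12·π_3 + 1/6·π_4
  π_3 = 1/4·π_0 + 1/12·π_1 + 1/4·π_2 + 1/4·π_3 + 1/12·π_4
  normalize: π_0 + π_1 + π_2 + π_3 + π_4 = 1
Solving the linear system gives exactly π = [2335/16592, 3629/16592, 1757/8296, 2829/16592, 4285/16592].

π = [0.1407, 0.2187, 0.2118, 0.1705, 0.2583]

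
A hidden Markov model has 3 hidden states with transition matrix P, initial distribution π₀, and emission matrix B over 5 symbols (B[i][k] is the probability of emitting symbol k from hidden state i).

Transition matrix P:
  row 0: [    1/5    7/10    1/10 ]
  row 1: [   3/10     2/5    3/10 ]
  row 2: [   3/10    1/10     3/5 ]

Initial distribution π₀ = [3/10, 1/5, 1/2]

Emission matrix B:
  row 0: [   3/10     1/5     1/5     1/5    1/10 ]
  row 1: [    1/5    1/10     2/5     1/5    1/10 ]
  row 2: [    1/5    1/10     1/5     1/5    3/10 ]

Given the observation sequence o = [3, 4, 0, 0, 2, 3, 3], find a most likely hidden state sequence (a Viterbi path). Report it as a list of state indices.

path = [2, 2, 2, 0, 1, 0, 1]

t=0: δ = [6.000e-02, 4.000e-02, 1.000e-01]  (obs o_0=3)
t=1: δ = [3.000e-03, 4.200e-03, 1.800e-02]  ψ = [2, 0, 2]  (obs o_1=4)
t=2: δ = [1.620e-03, 4.200e-04, 2.160e-03]  ψ = [2, 0, 2]  (obs o_2=0)
t=3: δ = [1.944e-04, 2.268e-04, 2.592e-04]  ψ = [2, 0, 2]  (obs o_3=0)
t=4: δ = [1.555e-05, 5.443e-05, 3.110e-05]  ψ = [2, 0, 2]  (obs o_4=2)
t=5: δ = [3.266e-06, 4.355e-06, 3.732e-06]  ψ = [1, 1, 2]  (obs o_5=3)
t=6: δ = [2.613e-07, 4.572e-07, 4.479e-07]  ψ = [1, 0, 2]  (obs o_6=3)
backtrack: best end state = 1; path = [2, 2, 2, 0, 1, 0, 1]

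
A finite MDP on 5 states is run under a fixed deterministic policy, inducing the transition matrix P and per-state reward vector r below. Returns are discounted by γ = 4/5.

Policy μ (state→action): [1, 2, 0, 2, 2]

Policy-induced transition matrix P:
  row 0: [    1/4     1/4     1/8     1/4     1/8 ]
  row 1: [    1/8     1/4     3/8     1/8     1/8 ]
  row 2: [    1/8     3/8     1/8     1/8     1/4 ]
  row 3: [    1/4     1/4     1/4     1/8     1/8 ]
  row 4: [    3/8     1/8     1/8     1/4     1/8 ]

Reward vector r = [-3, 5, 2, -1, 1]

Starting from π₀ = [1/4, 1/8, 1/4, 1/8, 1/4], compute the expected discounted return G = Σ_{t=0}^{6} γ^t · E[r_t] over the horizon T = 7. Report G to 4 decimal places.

t=0: π = [0.2500, 0.1250, 0.2500, 0.1250, 0.2500], E[r] = 0.5000, γ^t·E[r] = 0.500000, running G = 0.500000
t=1: π = [0.2344, 0.2500, 0.1719, 0.1875, 0.1563], E[r] = 0.8594, γ^t·E[r] = 0.687500, running G = 1.187500
t=2: π = [0.2168, 0.2520, 0.2109, 0.1738, 0.1465], E[r] = 1.0039, γ^t·E[r] = 0.642500, running G = 1.830000
t=3: π = [0.2104, 0.2581, 0.2097, 0.1704, 0.1514], E[r] = 1.0593, γ^t·E[r] = 0.542375, running G = 2.372375
t=4: π = [0.2104, 0.2573, 0.2108, 0.1702, 0.1512], E[r] = 1.0577, γ^t·E[r] = 0.433250, running G = 2.805625
t=5: π = [0.2104, 0.2575, 0.2106, 0.1702, 0.1514], E[r] = 1.0584, γ^t·E[r] = 0.346828, running G = 3.152453
t=6: π = [0.2104, 0.2574, 0.2106, 0.1702, 0.1513], E[r] = 1.0582, γ^t·E[r] = 0.277395, running G = 3.429848

G = 3.4298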